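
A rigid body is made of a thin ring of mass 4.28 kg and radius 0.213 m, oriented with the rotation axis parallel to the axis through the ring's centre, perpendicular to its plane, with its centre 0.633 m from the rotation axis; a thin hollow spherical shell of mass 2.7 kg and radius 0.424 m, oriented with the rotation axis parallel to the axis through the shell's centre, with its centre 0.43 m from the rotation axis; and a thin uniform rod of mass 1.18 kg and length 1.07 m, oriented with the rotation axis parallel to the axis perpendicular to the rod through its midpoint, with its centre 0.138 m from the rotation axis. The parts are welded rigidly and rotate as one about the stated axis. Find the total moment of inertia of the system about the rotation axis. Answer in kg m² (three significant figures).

Thin ring: I_cm = MR² = (4.28)(0.213)² = 0.19418 kg m²; centre at d = 0.633 m, so the parallel axis theorem gives I = 0.19418 + (4.28)(0.633)² = 1.9091 kg m².
Spherical shell: I_cm = (2/3)MR² = (2/3)(2.7)(0.424)² = 0.3236 kg m²; centre at d = 0.43 m, so the parallel axis theorem gives I = 0.3236 + (2.7)(0.43)² = 0.82283 kg m².
Thin rod: I_cm = (1/12)ML² = (1/12)(1.18)(1.07)² = 0.11258 kg m²; centre at d = 0.138 m, so the parallel axis theorem gives I = 0.11258 + (1.18)(0.138)² = 0.13505 kg m².
Total I = 1.9091 + 0.82283 + 0.13505 = 2.867 kg m².

2.87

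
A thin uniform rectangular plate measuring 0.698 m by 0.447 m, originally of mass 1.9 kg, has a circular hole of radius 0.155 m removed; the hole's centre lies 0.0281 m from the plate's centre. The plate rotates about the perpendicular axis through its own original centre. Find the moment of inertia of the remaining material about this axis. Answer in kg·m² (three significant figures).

Unpierced body about its centre: I₀ = (1/12)M(a²+b²) = (1/12)(1.9)[(0.698)² + (0.447)²] = 0.10878 kg·m².
The removed disk has mass m = M·πr²/(ab) = (1.9)·π(0.155)²/(0.698·0.447) = 0.45963 kg (same uniform areal density).
Its moment of inertia about the rotation axis (parallel-axis theorem): I_hole = (1/2)mr² + md² = (1/2)(0.45963)(0.155)² + (0.45963)(0.0281)² = 0.0058842 kg·m².
Treating the hole as negative mass, I = I₀ − I_hole = 0.10878 − 0.0058842 = 0.10289 kg·m².

0.103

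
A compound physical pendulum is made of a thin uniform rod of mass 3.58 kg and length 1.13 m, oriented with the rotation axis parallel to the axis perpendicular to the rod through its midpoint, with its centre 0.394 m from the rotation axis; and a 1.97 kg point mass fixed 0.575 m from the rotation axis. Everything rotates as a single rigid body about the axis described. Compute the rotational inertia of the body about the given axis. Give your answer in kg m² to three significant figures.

Thin rod: I_cm = (1/12)ML² = (1/12)(3.58)(1.13)² = 0.38094 kg m²; centre at d = 0.394 m, so I = I_cm + Md² gives I = 0.38094 + (3.58)(0.394)² = 0.93669 kg m².
Point mass: I_cm = 0; centre at d = 0.575 m, so I = I_cm + Md² gives I = 0 + (1.97)(0.575)² = 0.65133 kg m².
Total I = 0.93669 + 0.65133 = 1.588 kg m².

1.59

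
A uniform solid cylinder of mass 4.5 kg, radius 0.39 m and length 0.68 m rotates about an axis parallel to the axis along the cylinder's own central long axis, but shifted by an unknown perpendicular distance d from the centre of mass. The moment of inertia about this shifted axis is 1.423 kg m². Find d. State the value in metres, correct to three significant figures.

About the centre-of-mass axis, I_cm = (1/2)MR² = (1/2)(4.5)(0.39)² = 0.34223 kg m².
Parallel axis theorem: I = I_cm + Md², so Md² = 1.423 − 0.34223 = 1.0808 kg m².
d = √(1.0808 / 4.5) = 0.49007 m.

0.490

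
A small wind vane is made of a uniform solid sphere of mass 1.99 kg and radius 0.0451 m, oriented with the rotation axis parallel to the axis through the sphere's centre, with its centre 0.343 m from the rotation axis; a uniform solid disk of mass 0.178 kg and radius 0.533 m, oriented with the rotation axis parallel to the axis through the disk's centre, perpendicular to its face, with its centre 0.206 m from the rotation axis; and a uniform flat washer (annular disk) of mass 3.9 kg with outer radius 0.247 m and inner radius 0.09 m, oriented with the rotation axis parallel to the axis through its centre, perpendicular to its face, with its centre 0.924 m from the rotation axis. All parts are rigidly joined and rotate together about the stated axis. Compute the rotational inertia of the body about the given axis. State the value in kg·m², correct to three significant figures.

3.73

Solid sphere: I_cm = (2/5)MR² = (2/5)(1.99)(0.0451)² = 0.0016191 kg·m²; centre at d = 0.343 m, so I = I_cm + Md² gives I = 0.0016191 + (1.99)(0.343)² = 0.23574 kg·m².
Solid disk: I_cm = (1/2)MR² = (1/2)(0.178)(0.533)² = 0.025284 kg·m²; centre at d = 0.206 m, so I = I_cm + Md² gives I = 0.025284 + (0.178)(0.206)² = 0.032838 kg·m².
Annular disk: I_cm = (1/2)M(R²+r²) = (1/2)(3.9)[(0.247)² + (0.09)²] = 0.13476 kg·m²; centre at d = 0.924 m, so I = I_cm + Md² gives I = 0.13476 + (3.9)(0.924)² = 3.4645 kg·m².
Total I = 0.23574 + 0.032838 + 3.4645 = 3.7331 kg·m².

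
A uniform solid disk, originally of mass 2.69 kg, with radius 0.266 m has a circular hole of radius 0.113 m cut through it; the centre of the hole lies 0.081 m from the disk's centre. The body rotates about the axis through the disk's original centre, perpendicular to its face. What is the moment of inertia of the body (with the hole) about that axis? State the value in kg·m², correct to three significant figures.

0.0889

Unpierced body about its centre: I₀ = (1/2)MR² = (1/2)(2.69)(0.266)² = 0.095167 kg·m².
The removed disk has mass m = M·(r/R)² = (2.69)(0.113/0.266)² = 0.48545 kg (same uniform areal density).
Its moment of inertia about the rotation axis (parallel-axis theorem): I_hole = (1/2)mr² + md² = (1/2)(0.48545)(0.113)² + (0.48545)(0.081)² = 0.0062844 kg·m².
Treating the hole as negative mass, I = I₀ − I_hole = 0.095167 − 0.0062844 = 0.088882 kg·m².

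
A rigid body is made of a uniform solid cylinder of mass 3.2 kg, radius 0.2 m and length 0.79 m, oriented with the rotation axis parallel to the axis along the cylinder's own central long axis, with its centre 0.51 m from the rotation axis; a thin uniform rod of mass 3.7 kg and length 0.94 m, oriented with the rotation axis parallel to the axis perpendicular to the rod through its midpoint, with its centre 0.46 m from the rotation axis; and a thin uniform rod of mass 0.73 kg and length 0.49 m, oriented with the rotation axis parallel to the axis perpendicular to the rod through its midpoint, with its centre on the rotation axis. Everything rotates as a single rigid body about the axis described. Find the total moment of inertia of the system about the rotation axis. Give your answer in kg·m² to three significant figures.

1.97

Solid cylinder: I_cm = (1/2)MR² = (1/2)(3.2)(0.2)² = 0.064 kg·m²; centre at d = 0.51 m, so the parallel axis theorem gives I = 0.064 + (3.2)(0.51)² = 0.89632 kg·m².
Thin rod: I_cm = (1/12)ML² = (1/12)(3.7)(0.94)² = 0.27244 kg·m²; centre at d = 0.46 m, so the parallel axis theorem gives I = 0.27244 + (3.7)(0.46)² = 1.0554 kg·m².
Thin rod: I_cm = (1/12)ML² = (1/12)(0.73)(0.49)² = 0.014606 kg·m²; axis through the centre, so I = 0.014606 kg·m².
Total I = 0.89632 + 1.0554 + 0.014606 = 1.9663 kg·m².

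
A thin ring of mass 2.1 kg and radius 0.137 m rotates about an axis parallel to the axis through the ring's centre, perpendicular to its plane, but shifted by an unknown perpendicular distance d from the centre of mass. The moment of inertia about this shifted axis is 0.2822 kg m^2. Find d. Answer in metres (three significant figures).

About the centre-of-mass axis, I_cm = MR² = (2.1)(0.137)² = 0.039415 kg m^2.
Parallel axis theorem: I = I_cm + Md², so Md² = 0.2822 − 0.039415 = 0.24279 kg m^2.
d = √(0.24279 / 2.1) = 0.34002 m.

0.340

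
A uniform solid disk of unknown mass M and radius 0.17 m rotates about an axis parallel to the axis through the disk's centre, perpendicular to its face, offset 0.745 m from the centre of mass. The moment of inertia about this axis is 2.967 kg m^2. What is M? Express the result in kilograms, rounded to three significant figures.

I = I_cm + Md² = (1/2)MR² + Md² = M·[0.5·(0.17)² + (0.745)²] = M·0.56947.
So M = 2.967 / 0.56947 = 5.2101 kg.

5.21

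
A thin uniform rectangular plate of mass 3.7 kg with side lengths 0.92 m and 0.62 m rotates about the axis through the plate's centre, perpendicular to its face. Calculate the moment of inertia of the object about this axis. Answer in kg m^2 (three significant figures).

I_cm = (1/12)M(a²+b²) = (1/12)(3.7)[(0.92)² + (0.62)²] = 0.3795 kg m^2; axis through the centre, so I = 0.3795 kg m^2.

0.379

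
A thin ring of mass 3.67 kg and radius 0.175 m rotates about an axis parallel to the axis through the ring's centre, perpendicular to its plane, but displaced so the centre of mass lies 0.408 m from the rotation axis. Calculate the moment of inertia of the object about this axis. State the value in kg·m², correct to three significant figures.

I_cm = MR² = (3.67)(0.175)² = 0.11239 kg·m²; centre at d = 0.408 m, so I = I_cm + Md² gives I = 0.11239 + (3.67)(0.408)² = 0.72332 kg·m².

0.723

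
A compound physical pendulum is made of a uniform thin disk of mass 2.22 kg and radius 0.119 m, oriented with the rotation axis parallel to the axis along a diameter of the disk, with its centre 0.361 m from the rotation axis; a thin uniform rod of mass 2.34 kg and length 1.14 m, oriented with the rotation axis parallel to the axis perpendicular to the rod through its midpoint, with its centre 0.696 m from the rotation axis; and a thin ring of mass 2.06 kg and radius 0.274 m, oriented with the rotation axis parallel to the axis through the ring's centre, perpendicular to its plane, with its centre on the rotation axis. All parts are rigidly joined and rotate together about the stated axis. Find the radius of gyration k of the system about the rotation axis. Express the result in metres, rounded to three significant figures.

Thin disk: I_cm = (1/4)MR² = (1/4)(2.22)(0.119)² = 0.0078594 kg m^2; centre at d = 0.361 m, so the parallel axis theorem gives I = 0.0078594 + (2.22)(0.361)² = 0.29717 kg m^2.
Thin rod: I_cm = (1/12)ML² = (1/12)(2.34)(1.14)² = 0.25342 kg m^2; centre at d = 0.696 m, so the parallel axis theorem gives I = 0.25342 + (2.34)(0.696)² = 1.387 kg m^2.
Thin ring: I_cm = MR² = (2.06)(0.274)² = 0.15466 kg m^2; axis through the centre, so I = 0.15466 kg m^2.
Total I = 1.8388 kg m^2; total mass M = 6.62 kg.
k = √(I/M) = √(1.8388/6.62) = 0.52703 m.

0.527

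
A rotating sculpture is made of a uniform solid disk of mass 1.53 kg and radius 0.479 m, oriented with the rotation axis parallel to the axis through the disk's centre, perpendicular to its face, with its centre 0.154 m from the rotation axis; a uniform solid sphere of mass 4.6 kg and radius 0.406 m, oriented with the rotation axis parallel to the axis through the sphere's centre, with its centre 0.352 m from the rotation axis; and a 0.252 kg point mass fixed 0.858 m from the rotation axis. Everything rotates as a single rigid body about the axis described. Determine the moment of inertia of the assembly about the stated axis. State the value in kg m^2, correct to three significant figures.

Solid disk: I_cm = (1/2)MR² = (1/2)(1.53)(0.479)² = 0.17552 kg m^2; centre at d = 0.154 m, so the parallel axis theorem gives I = 0.17552 + (1.53)(0.154)² = 0.21181 kg m^2.
Solid sphere: I_cm = (2/5)MR² = (2/5)(4.6)(0.406)² = 0.3033 kg m^2; centre at d = 0.352 m, so the parallel axis theorem gives I = 0.3033 + (4.6)(0.352)² = 0.87326 kg m^2.
Point mass: I_cm = 0; centre at d = 0.858 m, so the parallel axis theorem gives I = 0 + (0.252)(0.858)² = 0.18551 kg m^2.
Total I = 0.21181 + 0.87326 + 0.18551 = 1.2706 kg m^2.

1.27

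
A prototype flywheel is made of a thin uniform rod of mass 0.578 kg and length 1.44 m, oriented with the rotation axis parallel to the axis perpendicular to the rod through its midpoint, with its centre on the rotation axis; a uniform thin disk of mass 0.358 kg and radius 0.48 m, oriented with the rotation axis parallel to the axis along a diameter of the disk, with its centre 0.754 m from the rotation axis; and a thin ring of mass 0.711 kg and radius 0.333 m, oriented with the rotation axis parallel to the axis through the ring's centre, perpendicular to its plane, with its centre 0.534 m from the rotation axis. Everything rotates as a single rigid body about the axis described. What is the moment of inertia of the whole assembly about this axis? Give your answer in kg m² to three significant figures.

0.606

Thin rod: I_cm = (1/12)ML² = (1/12)(0.578)(1.44)² = 0.099878 kg m²; axis through the centre, so I = 0.099878 kg m².
Thin disk: I_cm = (1/4)MR² = (1/4)(0.358)(0.48)² = 0.020621 kg m²; centre at d = 0.754 m, so I = I_cm + Md² gives I = 0.020621 + (0.358)(0.754)² = 0.22415 kg m².
Thin ring: I_cm = MR² = (0.711)(0.333)² = 0.078842 kg m²; centre at d = 0.534 m, so I = I_cm + Md² gives I = 0.078842 + (0.711)(0.534)² = 0.28159 kg m².
Total I = 0.099878 + 0.22415 + 0.28159 = 0.60562 kg m².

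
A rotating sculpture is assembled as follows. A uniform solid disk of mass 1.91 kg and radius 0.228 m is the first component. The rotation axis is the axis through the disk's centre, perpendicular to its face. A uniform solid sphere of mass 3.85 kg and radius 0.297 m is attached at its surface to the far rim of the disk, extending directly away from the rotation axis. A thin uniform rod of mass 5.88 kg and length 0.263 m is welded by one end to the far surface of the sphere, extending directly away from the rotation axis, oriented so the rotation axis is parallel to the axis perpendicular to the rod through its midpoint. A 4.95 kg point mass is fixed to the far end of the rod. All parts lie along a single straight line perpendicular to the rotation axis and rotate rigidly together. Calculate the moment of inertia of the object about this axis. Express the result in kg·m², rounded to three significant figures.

12.5

Solid disk: I_cm = (1/2)MR² = (1/2)(1.91)(0.228)² = 0.049645 kg·m²; axis through the centre, so I = 0.049645 kg·m².
Solid sphere: I_cm = (2/5)MR² = (2/5)(3.85)(0.297)² = 0.13584 kg·m²; centre at d = 0.228 + 0.297 = 0.525 m, so I = I_cm + Md² gives I = 0.13584 + (3.85)(0.525)² = 1.197 kg·m².
Thin rod: I_cm = (1/12)ML² = (1/12)(5.88)(0.263)² = 0.033893 kg·m²; centre at d = 0.228 + 0.297 + 0.297 + 0.1315 = 0.9535 m, so I = I_cm + Md² gives I = 0.033893 + (5.88)(0.9535)² = 5.3798 kg·m².
Point mass: I_cm = 0; centre at d = 0.228 + 0.297 + 0.297 + 0.1315 + 0.1315 = 1.085 m, so I = I_cm + Md² gives I = 0 + (4.95)(1.085)² = 5.8273 kg·m².
Total I = 0.049645 + 1.197 + 5.3798 + 5.8273 = 12.454 kg·m².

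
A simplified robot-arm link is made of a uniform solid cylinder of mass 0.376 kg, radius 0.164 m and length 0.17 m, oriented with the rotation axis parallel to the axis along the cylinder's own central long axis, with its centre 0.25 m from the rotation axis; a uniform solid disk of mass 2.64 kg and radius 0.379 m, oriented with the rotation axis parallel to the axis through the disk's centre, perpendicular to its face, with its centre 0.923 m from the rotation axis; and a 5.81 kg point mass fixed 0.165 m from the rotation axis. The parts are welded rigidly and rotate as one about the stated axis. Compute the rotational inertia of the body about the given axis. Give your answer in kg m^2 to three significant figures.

Solid cylinder: I_cm = (1/2)MR² = (1/2)(0.376)(0.164)² = 0.0050564 kg m^2; centre at d = 0.25 m, so I = I_cm + Md² gives I = 0.0050564 + (0.376)(0.25)² = 0.028556 kg m^2.
Solid disk: I_cm = (1/2)MR² = (1/2)(2.64)(0.379)² = 0.18961 kg m^2; centre at d = 0.923 m, so I = I_cm + Md² gives I = 0.18961 + (2.64)(0.923)² = 2.4387 kg m^2.
Point mass: I_cm = 0; centre at d = 0.165 m, so I = I_cm + Md² gives I = 0 + (5.81)(0.165)² = 0.15818 kg m^2.
Total I = 0.028556 + 2.4387 + 0.15818 = 2.6254 kg m^2.

2.63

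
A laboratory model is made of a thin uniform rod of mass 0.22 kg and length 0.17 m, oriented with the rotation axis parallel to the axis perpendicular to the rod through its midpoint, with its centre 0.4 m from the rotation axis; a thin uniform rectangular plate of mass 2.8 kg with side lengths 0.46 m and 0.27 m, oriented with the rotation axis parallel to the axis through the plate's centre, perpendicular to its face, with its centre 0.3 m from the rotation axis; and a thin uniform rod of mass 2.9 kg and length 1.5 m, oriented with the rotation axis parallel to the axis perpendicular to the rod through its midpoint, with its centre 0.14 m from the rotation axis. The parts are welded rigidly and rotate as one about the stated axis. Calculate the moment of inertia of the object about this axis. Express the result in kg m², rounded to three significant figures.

Thin rod: I_cm = (1/12)ML² = (1/12)(0.22)(0.17)² = 0.00052983 kg m²; centre at d = 0.4 m, so I = I_cm + Md² gives I = 0.00052983 + (0.22)(0.4)² = 0.03573 kg m².
Rectangular plate: I_cm = (1/12)M(a²+b²) = (1/12)(2.8)[(0.46)² + (0.27)²] = 0.066383 kg m²; centre at d = 0.3 m, so I = I_cm + Md² gives I = 0.066383 + (2.8)(0.3)² = 0.31838 kg m².
Thin rod: I_cm = (1/12)ML² = (1/12)(2.9)(1.5)² = 0.54375 kg m²; centre at d = 0.14 m, so I = I_cm + Md² gives I = 0.54375 + (2.9)(0.14)² = 0.60059 kg m².
Total I = 0.03573 + 0.31838 + 0.60059 = 0.9547 kg m².

0.955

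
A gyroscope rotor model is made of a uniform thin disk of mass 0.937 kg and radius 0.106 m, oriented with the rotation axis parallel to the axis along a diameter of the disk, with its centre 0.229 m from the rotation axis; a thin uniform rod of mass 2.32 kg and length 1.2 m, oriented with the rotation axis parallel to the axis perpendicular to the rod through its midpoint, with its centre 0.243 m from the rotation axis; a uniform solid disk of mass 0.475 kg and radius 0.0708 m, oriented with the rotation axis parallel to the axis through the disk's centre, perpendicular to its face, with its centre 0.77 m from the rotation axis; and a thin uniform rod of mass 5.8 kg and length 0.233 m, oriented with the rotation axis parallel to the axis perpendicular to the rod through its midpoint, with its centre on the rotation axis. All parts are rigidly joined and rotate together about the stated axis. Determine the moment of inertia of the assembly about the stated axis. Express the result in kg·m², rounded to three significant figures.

Thin disk: I_cm = (1/4)MR² = (1/4)(0.937)(0.106)² = 0.002632 kg·m²; centre at d = 0.229 m, so the parallel axis theorem gives I = 0.002632 + (0.937)(0.229)² = 0.051769 kg·m².
Thin rod: I_cm = (1/12)ML² = (1/12)(2.32)(1.2)² = 0.2784 kg·m²; centre at d = 0.243 m, so the parallel axis theorem gives I = 0.2784 + (2.32)(0.243)² = 0.41539 kg·m².
Solid disk: I_cm = (1/2)MR² = (1/2)(0.475)(0.0708)² = 0.0011905 kg·m²; centre at d = 0.77 m, so the parallel axis theorem gives I = 0.0011905 + (0.475)(0.77)² = 0.28282 kg·m².
Thin rod: I_cm = (1/12)ML² = (1/12)(5.8)(0.233)² = 0.02624 kg·m²; axis through the centre, so I = 0.02624 kg·m².
Total I = 0.051769 + 0.41539 + 0.28282 + 0.02624 = 0.77622 kg·m².

0.776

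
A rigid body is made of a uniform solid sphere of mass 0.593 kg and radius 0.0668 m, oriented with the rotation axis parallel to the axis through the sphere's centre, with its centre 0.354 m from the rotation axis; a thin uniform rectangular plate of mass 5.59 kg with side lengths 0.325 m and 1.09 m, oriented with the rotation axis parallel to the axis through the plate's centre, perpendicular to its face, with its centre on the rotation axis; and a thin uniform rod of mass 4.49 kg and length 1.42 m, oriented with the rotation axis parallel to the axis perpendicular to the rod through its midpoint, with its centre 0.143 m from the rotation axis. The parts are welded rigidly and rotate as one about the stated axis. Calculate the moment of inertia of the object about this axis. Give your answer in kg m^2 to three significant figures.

1.52

Solid sphere: I_cm = (2/5)MR² = (2/5)(0.593)(0.0668)² = 0.0010584 kg m^2; centre at d = 0.354 m, so I = I_cm + Md² gives I = 0.0010584 + (0.593)(0.354)² = 0.075371 kg m^2.
Rectangular plate: I_cm = (1/12)M(a²+b²) = (1/12)(5.59)[(0.325)² + (1.09)²] = 0.60266 kg m^2; axis through the centre, so I = 0.60266 kg m^2.
Thin rod: I_cm = (1/12)ML² = (1/12)(4.49)(1.42)² = 0.75447 kg m^2; centre at d = 0.143 m, so I = I_cm + Md² gives I = 0.75447 + (4.49)(0.143)² = 0.84629 kg m^2.
Total I = 0.075371 + 0.60266 + 0.84629 = 1.5243 kg m^2.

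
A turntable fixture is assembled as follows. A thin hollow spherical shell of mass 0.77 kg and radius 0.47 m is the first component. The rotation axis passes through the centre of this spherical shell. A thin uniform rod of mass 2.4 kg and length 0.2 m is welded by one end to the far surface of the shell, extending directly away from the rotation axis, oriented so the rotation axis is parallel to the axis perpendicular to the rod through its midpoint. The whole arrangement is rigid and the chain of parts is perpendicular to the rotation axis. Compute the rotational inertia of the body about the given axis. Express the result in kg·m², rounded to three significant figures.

Spherical shell: I_cm = (2/3)MR² = (2/3)(0.77)(0.47)² = 0.1134 kg·m²; axis through the centre, so I = 0.1134 kg·m².
Thin rod: I_cm = (1/12)ML² = (1/12)(2.4)(0.2)² = 0.008 kg·m²; centre at d = 0.47 + 0.1 = 0.57 m, so I = I_cm + Md² gives I = 0.008 + (2.4)(0.57)² = 0.78776 kg·m².
Total I = 0.1134 + 0.78776 = 0.90116 kg·m².

0.901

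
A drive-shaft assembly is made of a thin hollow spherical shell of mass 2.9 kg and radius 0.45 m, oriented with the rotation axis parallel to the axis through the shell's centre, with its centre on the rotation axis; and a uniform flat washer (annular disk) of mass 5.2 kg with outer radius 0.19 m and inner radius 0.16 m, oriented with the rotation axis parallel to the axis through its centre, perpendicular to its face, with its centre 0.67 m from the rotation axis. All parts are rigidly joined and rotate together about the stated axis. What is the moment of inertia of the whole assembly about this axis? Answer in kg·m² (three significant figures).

2.89

Spherical shell: I_cm = (2/3)MR² = (2/3)(2.9)(0.45)² = 0.3915 kg·m²; axis through the centre, so I = 0.3915 kg·m².
Annular disk: I_cm = (1/2)M(R²+r²) = (1/2)(5.2)[(0.19)² + (0.16)²] = 0.16042 kg·m²; centre at d = 0.67 m, so I = I_cm + Md² gives I = 0.16042 + (5.2)(0.67)² = 2.4947 kg·m².
Total I = 0.3915 + 2.4947 = 2.8862 kg·m².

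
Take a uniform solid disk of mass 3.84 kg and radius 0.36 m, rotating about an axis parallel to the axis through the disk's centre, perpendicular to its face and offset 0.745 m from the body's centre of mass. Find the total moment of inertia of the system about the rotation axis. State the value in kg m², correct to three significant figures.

I_cm = (1/2)MR² = (1/2)(3.84)(0.36)² = 0.24883 kg m²; centre at d = 0.745 m, so I = I_cm + Md² gives I = 0.24883 + (3.84)(0.745)² = 2.3801 kg m².

2.38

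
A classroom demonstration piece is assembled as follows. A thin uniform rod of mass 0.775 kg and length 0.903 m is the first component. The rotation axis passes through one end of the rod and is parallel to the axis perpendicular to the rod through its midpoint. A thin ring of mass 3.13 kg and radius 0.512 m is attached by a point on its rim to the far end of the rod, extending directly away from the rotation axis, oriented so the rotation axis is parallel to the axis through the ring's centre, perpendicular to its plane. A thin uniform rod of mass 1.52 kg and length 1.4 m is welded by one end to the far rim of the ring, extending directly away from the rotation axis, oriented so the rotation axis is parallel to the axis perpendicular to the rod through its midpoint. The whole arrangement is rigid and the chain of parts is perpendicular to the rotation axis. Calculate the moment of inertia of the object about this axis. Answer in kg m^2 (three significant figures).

Thin rod: I_cm = (1/12)ML² = (1/12)(0.775)(0.903)² = 0.052662 kg m^2; centre at d = 0.4515 m, so I = I_cm + Md² gives I = 0.052662 + (0.775)(0.4515)² = 0.21065 kg m^2.
Thin ring: I_cm = MR² = (3.13)(0.512)² = 0.82051 kg m^2; centre at d = 0.4515 + 0.4515 + 0.512 = 1.415 m, so I = I_cm + Md² gives I = 0.82051 + (3.13)(1.415)² = 7.0875 kg m^2.
Thin rod: I_cm = (1/12)ML² = (1/12)(1.52)(1.4)² = 0.24827 kg m^2; centre at d = 0.4515 + 0.4515 + 0.512 + 0.512 + 0.7 = 2.627 m, so I = I_cm + Md² gives I = 0.24827 + (1.52)(2.627)² = 10.738 kg m^2.
Total I = 0.21065 + 7.0875 + 10.738 = 18.036 kg m^2.

18.0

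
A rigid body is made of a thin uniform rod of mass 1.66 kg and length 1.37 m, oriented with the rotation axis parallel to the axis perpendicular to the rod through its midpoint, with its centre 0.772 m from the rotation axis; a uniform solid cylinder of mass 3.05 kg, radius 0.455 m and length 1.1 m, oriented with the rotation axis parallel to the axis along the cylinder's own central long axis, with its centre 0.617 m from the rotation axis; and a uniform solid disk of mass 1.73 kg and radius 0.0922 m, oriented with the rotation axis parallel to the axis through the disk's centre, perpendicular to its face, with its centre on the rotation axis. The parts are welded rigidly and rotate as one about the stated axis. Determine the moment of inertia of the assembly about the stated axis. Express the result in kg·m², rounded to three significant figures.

2.73

Thin rod: I_cm = (1/12)ML² = (1/12)(1.66)(1.37)² = 0.25964 kg·m²; centre at d = 0.772 m, so the parallel axis theorem gives I = 0.25964 + (1.66)(0.772)² = 1.249 kg·m².
Solid cylinder: I_cm = (1/2)MR² = (1/2)(3.05)(0.455)² = 0.31571 kg·m²; centre at d = 0.617 m, so the parallel axis theorem gives I = 0.31571 + (3.05)(0.617)² = 1.4768 kg·m².
Solid disk: I_cm = (1/2)MR² = (1/2)(1.73)(0.0922)² = 0.0073532 kg·m²; axis through the centre, so I = 0.0073532 kg·m².
Total I = 1.249 + 1.4768 + 0.0073532 = 2.7331 kg·m².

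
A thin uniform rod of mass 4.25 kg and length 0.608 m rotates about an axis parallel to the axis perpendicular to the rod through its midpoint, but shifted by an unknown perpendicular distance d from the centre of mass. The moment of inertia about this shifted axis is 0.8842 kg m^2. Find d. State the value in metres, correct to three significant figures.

About the centre-of-mass axis, I_cm = (1/12)ML² = (1/12)(4.25)(0.608)² = 0.13092 kg m^2.
Parallel axis theorem: I = I_cm + Md², so Md² = 0.8842 − 0.13092 = 0.75328 kg m^2.
d = √(0.75328 / 4.25) = 0.421 m.

0.421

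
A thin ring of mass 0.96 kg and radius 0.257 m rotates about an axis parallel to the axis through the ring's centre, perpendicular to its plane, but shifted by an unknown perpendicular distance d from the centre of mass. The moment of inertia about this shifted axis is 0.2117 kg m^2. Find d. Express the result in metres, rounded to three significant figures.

0.393

About the centre-of-mass axis, I_cm = MR² = (0.96)(0.257)² = 0.063407 kg m^2.
Parallel axis theorem: I = I_cm + Md², so Md² = 0.2117 − 0.063407 = 0.14829 kg m^2.
d = √(0.14829 / 0.96) = 0.39303 m.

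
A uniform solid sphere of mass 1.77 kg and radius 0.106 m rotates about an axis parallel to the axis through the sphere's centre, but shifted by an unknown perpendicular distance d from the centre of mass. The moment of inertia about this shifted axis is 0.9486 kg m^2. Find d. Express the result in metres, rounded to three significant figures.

About the centre-of-mass axis, I_cm = (2/5)MR² = (2/5)(1.77)(0.106)² = 0.0079551 kg m^2.
Parallel axis theorem: I = I_cm + Md², so Md² = 0.9486 − 0.0079551 = 0.94064 kg m^2.
d = √(0.94064 / 1.77) = 0.729 m.

0.729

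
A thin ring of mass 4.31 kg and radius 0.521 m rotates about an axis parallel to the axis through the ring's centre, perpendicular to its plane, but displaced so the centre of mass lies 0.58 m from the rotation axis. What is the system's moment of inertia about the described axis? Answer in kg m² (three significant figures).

I_cm = MR² = (4.31)(0.521)² = 1.1699 kg m²; centre at d = 0.58 m, so I = I_cm + Md² gives I = 1.1699 + (4.31)(0.58)² = 2.6198 kg m².

2.62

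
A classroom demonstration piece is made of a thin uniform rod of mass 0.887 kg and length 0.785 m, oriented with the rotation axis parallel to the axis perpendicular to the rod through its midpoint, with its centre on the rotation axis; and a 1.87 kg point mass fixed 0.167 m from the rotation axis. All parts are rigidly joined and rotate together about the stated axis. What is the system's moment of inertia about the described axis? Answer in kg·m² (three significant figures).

0.0977

Thin rod: I_cm = (1/12)ML² = (1/12)(0.887)(0.785)² = 0.045549 kg·m²; axis through the centre, so I = 0.045549 kg·m².
Point mass: I_cm = 0; centre at d = 0.167 m, so I = I_cm + Md² gives I = 0 + (1.87)(0.167)² = 0.052152 kg·m².
Total I = 0.045549 + 0.052152 = 0.097702 kg·m².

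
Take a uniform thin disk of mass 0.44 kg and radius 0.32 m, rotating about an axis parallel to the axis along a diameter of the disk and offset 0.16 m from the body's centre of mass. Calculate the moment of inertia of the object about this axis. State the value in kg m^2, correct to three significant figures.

0.0225

I_cm = (1/4)MR² = (1/4)(0.44)(0.32)² = 0.011264 kg m^2; centre at d = 0.16 m, so I = I_cm + Md² gives I = 0.011264 + (0.44)(0.16)² = 0.022528 kg m^2.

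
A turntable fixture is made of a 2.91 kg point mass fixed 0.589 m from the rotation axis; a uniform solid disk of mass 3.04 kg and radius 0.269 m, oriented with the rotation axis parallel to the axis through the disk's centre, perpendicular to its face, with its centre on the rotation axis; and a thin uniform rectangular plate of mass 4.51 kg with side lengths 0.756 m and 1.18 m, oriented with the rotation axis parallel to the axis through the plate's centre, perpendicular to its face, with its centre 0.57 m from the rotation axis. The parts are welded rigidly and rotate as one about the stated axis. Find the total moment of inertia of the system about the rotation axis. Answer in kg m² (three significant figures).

3.32

Point mass: I_cm = 0; centre at d = 0.589 m, so the parallel axis theorem gives I = 0 + (2.91)(0.589)² = 1.0095 kg m².
Solid disk: I_cm = (1/2)MR² = (1/2)(3.04)(0.269)² = 0.10999 kg m²; axis through the centre, so I = 0.10999 kg m².
Rectangular plate: I_cm = (1/12)M(a²+b²) = (1/12)(4.51)[(0.756)² + (1.18)²] = 0.73811 kg m²; centre at d = 0.57 m, so the parallel axis theorem gives I = 0.73811 + (4.51)(0.57)² = 2.2034 kg m².
Total I = 1.0095 + 0.10999 + 2.2034 = 3.3229 kg m².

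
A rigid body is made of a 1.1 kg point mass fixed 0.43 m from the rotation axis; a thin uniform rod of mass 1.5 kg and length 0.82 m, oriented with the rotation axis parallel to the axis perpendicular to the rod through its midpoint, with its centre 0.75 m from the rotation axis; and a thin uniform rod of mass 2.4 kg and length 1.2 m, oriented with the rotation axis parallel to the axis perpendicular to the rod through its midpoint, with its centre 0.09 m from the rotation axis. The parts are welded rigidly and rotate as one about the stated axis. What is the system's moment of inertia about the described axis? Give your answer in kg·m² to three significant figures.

1.44

Point mass: I_cm = 0; centre at d = 0.43 m, so the parallel axis theorem gives I = 0 + (1.1)(0.43)² = 0.20339 kg·m².
Thin rod: I_cm = (1/12)ML² = (1/12)(1.5)(0.82)² = 0.08405 kg·m²; centre at d = 0.75 m, so the parallel axis theorem gives I = 0.08405 + (1.5)(0.75)² = 0.9278 kg·m².
Thin rod: I_cm = (1/12)ML² = (1/12)(2.4)(1.2)² = 0.288 kg·m²; centre at d = 0.09 m, so the parallel axis theorem gives I = 0.288 + (2.4)(0.09)² = 0.30744 kg·m².
Total I = 0.20339 + 0.9278 + 0.30744 = 1.4386 kg·m².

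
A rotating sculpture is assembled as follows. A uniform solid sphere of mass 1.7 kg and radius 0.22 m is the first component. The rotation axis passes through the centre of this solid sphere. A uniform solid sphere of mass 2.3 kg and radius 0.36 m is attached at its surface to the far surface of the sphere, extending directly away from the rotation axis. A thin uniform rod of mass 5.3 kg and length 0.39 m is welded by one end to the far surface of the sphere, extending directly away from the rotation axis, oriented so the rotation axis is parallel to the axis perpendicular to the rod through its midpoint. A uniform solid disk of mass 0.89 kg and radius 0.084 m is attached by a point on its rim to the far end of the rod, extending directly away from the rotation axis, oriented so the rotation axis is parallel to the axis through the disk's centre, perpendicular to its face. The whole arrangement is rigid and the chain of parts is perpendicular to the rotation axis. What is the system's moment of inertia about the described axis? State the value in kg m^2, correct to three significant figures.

9.60

Solid sphere: I_cm = (2/5)MR² = (2/5)(1.7)(0.22)² = 0.032912 kg m^2; axis through the centre, so I = 0.032912 kg m^2.
Solid sphere: I_cm = (2/5)MR² = (2/5)(2.3)(0.36)² = 0.11923 kg m^2; centre at d = 0.22 + 0.36 = 0.58 m, so I = I_cm + Md² gives I = 0.11923 + (2.3)(0.58)² = 0.89295 kg m^2.
Thin rod: I_cm = (1/12)ML² = (1/12)(5.3)(0.39)² = 0.067178 kg m^2; centre at d = 0.22 + 0.36 + 0.36 + 0.195 = 1.135 m, so I = I_cm + Md² gives I = 0.067178 + (5.3)(1.135)² = 6.8948 kg m^2.
Solid disk: I_cm = (1/2)MR² = (1/2)(0.89)(0.084)² = 0.0031399 kg m^2; centre at d = 0.22 + 0.36 + 0.36 + 0.195 + 0.195 + 0.084 = 1.414 m, so I = I_cm + Md² gives I = 0.0031399 + (0.89)(1.414)² = 1.7826 kg m^2.
Total I = 0.032912 + 0.89295 + 6.8948 + 1.7826 = 9.6032 kg m^2.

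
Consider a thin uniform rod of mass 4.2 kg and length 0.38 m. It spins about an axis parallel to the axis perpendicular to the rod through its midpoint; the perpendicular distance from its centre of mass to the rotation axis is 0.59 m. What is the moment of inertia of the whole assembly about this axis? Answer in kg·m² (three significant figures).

1.51

I_cm = (1/12)ML² = (1/12)(4.2)(0.38)² = 0.05054 kg·m²; centre at d = 0.59 m, so I = I_cm + Md² gives I = 0.05054 + (4.2)(0.59)² = 1.5126 kg·m².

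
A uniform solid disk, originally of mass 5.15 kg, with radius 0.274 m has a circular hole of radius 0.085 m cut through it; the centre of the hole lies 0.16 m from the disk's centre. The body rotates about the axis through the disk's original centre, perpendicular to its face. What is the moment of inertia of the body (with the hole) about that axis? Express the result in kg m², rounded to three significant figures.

Unpierced body about its centre: I₀ = (1/2)MR² = (1/2)(5.15)(0.274)² = 0.19332 kg m².
The removed disk has mass m = M·(r/R)² = (5.15)(0.085/0.274)² = 0.49561 kg (same uniform areal density).
Its moment of inertia about the rotation axis (parallel-axis theorem): I_hole = (1/2)mr² + md² = (1/2)(0.49561)(0.085)² + (0.49561)(0.16)² = 0.014478 kg m².
Treating the hole as negative mass, I = I₀ − I_hole = 0.19332 − 0.014478 = 0.17884 kg m².

0.179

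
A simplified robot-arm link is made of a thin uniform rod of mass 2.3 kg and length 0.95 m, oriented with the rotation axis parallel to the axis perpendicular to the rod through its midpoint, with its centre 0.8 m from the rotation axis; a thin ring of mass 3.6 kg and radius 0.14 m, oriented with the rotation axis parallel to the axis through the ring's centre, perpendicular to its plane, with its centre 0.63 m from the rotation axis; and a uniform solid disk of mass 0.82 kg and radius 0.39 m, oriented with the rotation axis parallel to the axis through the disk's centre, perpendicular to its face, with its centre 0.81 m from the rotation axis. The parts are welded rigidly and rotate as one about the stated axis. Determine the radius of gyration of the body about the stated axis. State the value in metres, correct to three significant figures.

Thin rod: I_cm = (1/12)ML² = (1/12)(2.3)(0.95)² = 0.17298 kg m^2; centre at d = 0.8 m, so I = I_cm + Md² gives I = 0.17298 + (2.3)(0.8)² = 1.645 kg m^2.
Thin ring: I_cm = MR² = (3.6)(0.14)² = 0.07056 kg m^2; centre at d = 0.63 m, so I = I_cm + Md² gives I = 0.07056 + (3.6)(0.63)² = 1.4994 kg m^2.
Solid disk: I_cm = (1/2)MR² = (1/2)(0.82)(0.39)² = 0.062361 kg m^2; centre at d = 0.81 m, so I = I_cm + Md² gives I = 0.062361 + (0.82)(0.81)² = 0.60036 kg m^2.
Total I = 3.7447 kg m^2; total mass M = 6.72 kg.
k = √(I/M) = √(3.7447/6.72) = 0.74649 m.

0.746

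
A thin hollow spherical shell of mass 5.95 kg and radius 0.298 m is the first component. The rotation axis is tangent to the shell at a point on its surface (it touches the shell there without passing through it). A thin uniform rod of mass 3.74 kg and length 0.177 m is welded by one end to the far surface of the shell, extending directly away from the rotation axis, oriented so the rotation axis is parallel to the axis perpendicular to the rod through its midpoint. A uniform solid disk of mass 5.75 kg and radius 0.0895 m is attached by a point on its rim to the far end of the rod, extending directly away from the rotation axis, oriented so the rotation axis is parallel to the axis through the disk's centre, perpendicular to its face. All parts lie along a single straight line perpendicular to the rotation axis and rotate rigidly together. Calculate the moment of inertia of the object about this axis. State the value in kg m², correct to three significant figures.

Spherical shell: I_cm = (2/3)MR² = (2/3)(5.95)(0.298)² = 0.35226 kg m²; centre at d = 0.298 m, so I = I_cm + Md² gives I = 0.35226 + (5.95)(0.298)² = 0.88064 kg m².
Thin rod: I_cm = (1/12)ML² = (1/12)(3.74)(0.177)² = 0.0097642 kg m²; centre at d = 0.298 + 0.298 + 0.0885 = 0.6845 m, so I = I_cm + Md² gives I = 0.0097642 + (3.74)(0.6845)² = 1.7621 kg m².
Solid disk: I_cm = (1/2)MR² = (1/2)(5.75)(0.0895)² = 0.023029 kg m²; centre at d = 0.298 + 0.298 + 0.0885 + 0.0885 + 0.0895 = 0.8625 m, so I = I_cm + Md² gives I = 0.023029 + (5.75)(0.8625)² = 4.3005 kg m².
Total I = 0.88064 + 1.7621 + 4.3005 = 6.9432 kg m².

6.94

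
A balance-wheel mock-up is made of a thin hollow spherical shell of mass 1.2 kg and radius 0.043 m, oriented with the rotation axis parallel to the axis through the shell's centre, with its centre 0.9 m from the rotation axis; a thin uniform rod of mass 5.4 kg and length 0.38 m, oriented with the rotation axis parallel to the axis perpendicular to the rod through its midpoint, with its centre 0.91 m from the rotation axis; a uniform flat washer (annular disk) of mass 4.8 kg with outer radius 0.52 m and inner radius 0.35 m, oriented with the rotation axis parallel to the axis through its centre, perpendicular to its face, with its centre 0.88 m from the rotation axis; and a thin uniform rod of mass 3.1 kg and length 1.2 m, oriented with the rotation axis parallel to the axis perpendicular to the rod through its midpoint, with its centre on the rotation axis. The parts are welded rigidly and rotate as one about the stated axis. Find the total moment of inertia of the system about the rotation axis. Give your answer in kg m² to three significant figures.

10.5

Spherical shell: I_cm = (2/3)MR² = (2/3)(1.2)(0.043)² = 0.0014792 kg m²; centre at d = 0.9 m, so the parallel axis theorem gives I = 0.0014792 + (1.2)(0.9)² = 0.97348 kg m².
Thin rod: I_cm = (1/12)ML² = (1/12)(5.4)(0.38)² = 0.06498 kg m²; centre at d = 0.91 m, so the parallel axis theorem gives I = 0.06498 + (5.4)(0.91)² = 4.5367 kg m².
Annular disk: I_cm = (1/2)M(R²+r²) = (1/2)(4.8)[(0.52)² + (0.35)²] = 0.94296 kg m²; centre at d = 0.88 m, so the parallel axis theorem gives I = 0.94296 + (4.8)(0.88)² = 4.6601 kg m².
Thin rod: I_cm = (1/12)ML² = (1/12)(3.1)(1.2)² = 0.372 kg m²; axis through the centre, so I = 0.372 kg m².
Total I = 0.97348 + 4.5367 + 4.6601 + 0.372 = 10.542 kg m².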